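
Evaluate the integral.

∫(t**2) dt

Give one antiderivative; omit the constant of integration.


Answer: t**3/3.


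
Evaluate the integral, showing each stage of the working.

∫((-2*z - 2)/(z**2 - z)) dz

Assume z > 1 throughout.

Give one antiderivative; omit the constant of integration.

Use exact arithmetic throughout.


Step 1. Decompose ∫((-2*z - 2)/(z**2 - z)) dz by partial fractions, (-2*z - 2)/(z**2 - z) = -4/(z - 1) + 2/z: now ∫(2/z) dz + ∫(-4/(z - 1)) dz.
Step 2. Evaluate the standard form [assuming z > 0]: now 2*log(z) + ∫(-4/(z - 1)) dz.
Step 3. Evaluate the standard form [assuming z > 1]: now 2*log(z) - 4*log(z - 1).
Answer: 2*log(z) - 4*log(z - 1).


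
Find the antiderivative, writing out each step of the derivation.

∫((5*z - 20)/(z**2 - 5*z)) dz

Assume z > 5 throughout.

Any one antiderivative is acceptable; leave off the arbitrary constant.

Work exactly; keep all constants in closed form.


Step 1. Decompose ∫((5*z - 20)/(z**2 - 5*z)) dz by partial fractions, (5*z - 20)/(z**2 - 5*z) = 1/(z - 5) + 4/z: now ∫(4/z) dz + ∫(1/(z - 5)) dz.
Step 2. Evaluate the standard form [assuming z > 5]: now log(z - 5) + ∫(4/z) dz.
Step 3. Evaluate the standard form [assuming z > 0]: now 4*log(z) + log(z - 5).
Answer: 4*log(z) + log(z - 5).


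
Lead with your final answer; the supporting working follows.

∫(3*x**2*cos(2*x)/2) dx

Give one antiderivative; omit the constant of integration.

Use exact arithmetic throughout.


The answer is 3*x**2*sin(2*x)/4 + 3*x*cos(2*x)/4 - 3*sin(2*x)/8.
Step 1. Integrate ∫(3*x**2*cos(2*x)/2) dx by parts with u = x**2, dv = (3*cos(2*x)/2) dx, so v = 3*sin(2*x)/4: now 3*x**2*sin(2*x)/4 + ∫(-3*x*sin(2*x)/2) dx.
Step 2. Integrate ∫(-3*x*sin(2*x)/2) dx by parts with u = x, dv = (-3*sin(2*x)/2) dx, so v = 3*cos(2*x)/4: now 3*x**2*sin(2*x)/4 + 3*x*cos(2*x)/4 + ∫(-3*cos(2*x)/4) dx.
Step 3. Evaluate the standard form: now 3*x**2*sin(2*x)/4 + 3*x*cos(2*x)/4 - 3*sin(2*x)/8.
Answer: 3*x**2*sin(2*x)/4 + 3*x*cos(2*x)/4 - 3*sin(2*x)/8.


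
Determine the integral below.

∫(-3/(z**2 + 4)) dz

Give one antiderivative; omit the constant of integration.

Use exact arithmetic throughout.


Answer: -3*atan(z/2)/2.


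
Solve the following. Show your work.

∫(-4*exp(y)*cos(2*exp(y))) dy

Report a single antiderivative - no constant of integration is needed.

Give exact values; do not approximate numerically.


Step 1. Substitute u = exp(y), turning ∫(-4*exp(y)*cos(2*exp(y))) dy into ∫(-4*cos(2*u)) du: now ∫(-4*cos(2*u)) du.
Step 2. Evaluate the standard form: now -2*sin(2*u).
Step 3. Substitute back u = exp(y): now -2*sin(2*exp(y)).
Answer: -2*sin(2*exp(y)).


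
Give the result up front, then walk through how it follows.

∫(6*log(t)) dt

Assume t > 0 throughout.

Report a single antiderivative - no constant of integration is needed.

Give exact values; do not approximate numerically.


The answer is 6*t*log(t) - 6*t.
Step 1. Integrate ∫(6*log(t)) dt by parts with u = log(t), dv = (6) dt, so v = 6*t [assuming t > 0]: now 6*t*log(t) + ∫(-6) dt.
Step 2. Evaluate the standard form: now 6*t*log(t) - 6*t.
Answer: 6*t*log(t) - 6*t.


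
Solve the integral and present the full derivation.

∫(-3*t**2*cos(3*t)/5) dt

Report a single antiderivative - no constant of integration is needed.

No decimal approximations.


Step 1. Integrate ∫(-3*t**2*cos(3*t)/5) dt by parts with u = t**2, dv = (-3*cos(3*t)/5) dt, so v = -sin(3*t)/5: now -t**2*sin(3*t)/5 + ∫(2*t*sin(3*t)/5) dt.
Step 2. Integrate ∫(2*t*sin(3*t)/5) dt by parts with u = t, dv = (2*sin(3*t)/5) dt, so v = -2*cos(3*t)/15: now -t**2*sin(3*t)/5 - 2*t*cos(3*t)/15 + ∫(2*cos(3*t)/15) dt.
Step 3. Evaluate the standard form: now -t**2*sin(3*t)/5 - 2*t*cos(3*t)/15 + 2*sin(3*t)/45.
Answer: -t**2*sin(3*t)/5 - 2*t*cos(3*t)/15 + 2*sin(3*t)/45.


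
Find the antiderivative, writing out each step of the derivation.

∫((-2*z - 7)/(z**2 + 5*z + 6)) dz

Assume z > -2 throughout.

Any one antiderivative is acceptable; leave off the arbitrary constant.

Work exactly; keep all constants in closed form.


Step 1. Decompose ∫((-2*z - 7)/(z**2 + 5*z + 6)) dz by partial fractions, (-2*z - 7)/(z**2 + 5*z + 6) = 1/(z + 3) - 3/(z + 2): now ∫(-3/(z + 2)) dz + ∫(1/(z + 3)) dz.
Step 2. Evaluate the standard form [assuming z > -3]: now log(z + 3) + ∫(-3/(z + 2)) dz.
Step 3. Evaluate the standard form [assuming z > -2]: now -3*log(z + 2) + log(z + 3).
Answer: -3*log(z + 2) + log(z + 3).


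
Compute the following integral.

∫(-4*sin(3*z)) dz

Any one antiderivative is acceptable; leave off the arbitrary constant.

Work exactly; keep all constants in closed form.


Answer: 4*cos(3*z)/3.


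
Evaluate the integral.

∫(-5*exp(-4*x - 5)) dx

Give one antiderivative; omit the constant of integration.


Answer: 5*exp(-4*x - 5)/4.


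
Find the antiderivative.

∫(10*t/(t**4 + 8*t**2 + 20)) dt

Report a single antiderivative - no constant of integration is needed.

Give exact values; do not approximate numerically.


Answer: 5*atan(t**2/2 + 2)/2.


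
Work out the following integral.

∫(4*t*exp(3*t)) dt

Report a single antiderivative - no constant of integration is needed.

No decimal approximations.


Answer: 4*t*exp(3*t)/3 - 4*exp(3*t)/9.


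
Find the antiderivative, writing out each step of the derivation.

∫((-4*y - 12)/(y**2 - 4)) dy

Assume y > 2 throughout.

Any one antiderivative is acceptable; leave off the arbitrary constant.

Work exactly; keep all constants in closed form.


Step 1. Decompose ∫((-4*y - 12)/(y**2 - 4)) dy by partial fractions, (-4*y - 12)/(y**2 - 4) = 1/(y + 2) - 5/(y - 2): now ∫(-5/(y - 2)) dy + ∫(1/(y + 2)) dy.
Step 2. Evaluate the standard form [assuming y > 2]: now -5*log(y - 2) + ∫(1/(y + 2)) dy.
Step 3. Evaluate the standard form [assuming y > -2]: now -5*log(y - 2) + log(y + 2).
Answer: -5*log(y - 2) + log(y + 2).


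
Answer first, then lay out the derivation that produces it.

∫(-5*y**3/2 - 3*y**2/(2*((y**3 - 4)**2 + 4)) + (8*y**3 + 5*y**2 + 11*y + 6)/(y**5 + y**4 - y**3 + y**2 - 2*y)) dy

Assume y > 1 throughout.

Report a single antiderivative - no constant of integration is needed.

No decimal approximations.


The answer is -5*y**4/8 - 3*log(y) + 5*log(y - 1) - 2*log(y + 2) - atan(y) - atan(y**3/2 - 2)/4.
Step 1. Rewrite: now ∫(-5*y**3/2) dy + ∫(-3*y**2/(2*((y**3 - 4)**2 + 4))) dy + ∫((8*y**3 + 5*y**2 + 11*y + 6)/(y**5 + y**4 - y**3 + y**2 - 2*y)) dy.
Step 2. Substitute u = y**3 - 4, turning ∫(-3*y**2/(2*((y**3 - 4)**2 + 4))) dy into ∫(-1/(2*(u**2 + 4))) du: now ∫(-5*y**3/2) dy + ∫((8*y**3 + 5*y**2 + 11*y + 6)/(y**5 + y**4 - y**3 + y**2 - 2*y)) dy + ∫(-1/(2*(u**2 + 4))) du.
Step 3. Evaluate the standard form: now -atan(u/2)/4 + ∫(-5*y**3/2) dy + ∫((8*y**3 + 5*y**2 + 11*y + 6)/(y**5 + y**4 - y**3 + y**2 - 2*y)) dy.
Step 4. Substitute back u = y**3 - 4: now -atan(y**3/2 - 2)/4 + ∫(-5*y**3/2) dy + ∫((8*y**3 + 5*y**2 + 11*y + 6)/(y**5 + y**4 - y**3 + y**2 - 2*y)) dy.
Step 5. Evaluate the standard form: now -5*y**4/8 - atan(y**3/2 - 2)/4 + ∫((8*y**3 + 5*y**2 + 11*y + 6)/(y**5 + y**4 - y**3 + y**2 - 2*y)) dy.
Step 6. Decompose ∫((8*y**3 + 5*y**2 + 11*y + 6)/(y**5 + y**4 - y**3 + y**2 - 2*y)) dy by partial fractions, (8*y**3 + 5*y**2 + 11*y + 6)/(y**5 + y**4 - y**3 + y**2 - 2*y) = -1/(y**2 + 1) - 2/(y + 2) + 5/(y - 1) - 3/y: now -5*y**4/8 - atan(y**3/2 - 2)/4 + ∫(-3/y) dy + ∫(5/(y - 1)) dy + ∫(-2/(y + 2)) dy + ∫(-1/(y**2 + 1)) dy.
Step 7. Evaluate the standard form [assuming y > 0]: now -5*y**4/8 - 3*log(y) - atan(y**3/2 - 2)/4 + ∫(5/(y - 1)) dy + ∫(-2/(y + 2)) dy + ∫(-1/(y**2 + 1)) dy.
Step 8. Evaluate the standard form [assuming y > 1]: now -5*y**4/8 - 3*log(y) + 5*log(y - 1) - atan(y**3/2 - 2)/4 + ∫(-2/(y + 2)) dy + ∫(-1/(y**2 + 1)) dy.
Step 9. Evaluate the standard form [assuming y > -2]: now -5*y**4/8 - 3*log(y) + 5*log(y - 1) - 2*log(y + 2) - atan(y**3/2 - 2)/4 + ∫(-1/(y**2 + 1)) dy.
Step 10. Evaluate the standard form: now -5*y**4/8 - 3*log(y) + 5*log(y - 1) - 2*log(y + 2) - atan(y) - atan(y**3/2 - 2)/4.
Answer: -5*y**4/8 - 3*log(y) + 5*log(y - 1) - 2*log(y + 2) - atan(y) - atan(y**3/2 - 2)/4.


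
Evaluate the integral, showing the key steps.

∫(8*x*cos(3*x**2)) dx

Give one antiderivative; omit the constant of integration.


Step 1. Substitute u = x**2, turning ∫(8*x*cos(3*x**2)) dx into ∫(4*cos(3*u)) du: now ∫(4*cos(3*u)) du.
Step 2. Evaluate the standard form: now 4*sin(3*u)/3.
Step 3. Substitute back u = x**2: now 4*sin(3*x**2)/3.
Answer: 4*sin(3*x**2)/3.


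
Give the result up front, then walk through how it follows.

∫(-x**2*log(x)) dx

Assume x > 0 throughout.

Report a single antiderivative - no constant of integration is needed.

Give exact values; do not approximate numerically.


The answer is -x**3*log(x)/3 + x**3/9.
Step 1. Integrate ∫(-x**2*log(x)) dx by parts with u = log(x), dv = (-x**2) dx, so v = -x**3/3 [assuming x > 0]: now -x**3*log(x)/3 + ∫(x**2/3) dx.
Step 2. Evaluate the standard form: now -x**3*log(x)/3 + x**3/9.
Answer: -x**3*log(x)/3 + x**3/9.


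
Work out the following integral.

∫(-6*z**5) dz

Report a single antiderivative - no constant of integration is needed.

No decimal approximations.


Answer: -z**6.


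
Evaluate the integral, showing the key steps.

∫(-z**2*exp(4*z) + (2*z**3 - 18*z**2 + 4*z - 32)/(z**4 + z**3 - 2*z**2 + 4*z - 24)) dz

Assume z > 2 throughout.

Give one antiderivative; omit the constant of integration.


Step 1. Rewrite: now ∫(-z**2*exp(4*z)) dz + ∫((2*z**3 - 18*z**2 + 4*z - 32)/(z**4 + z**3 - 2*z**2 + 4*z - 24)) dz.
Step 2. Integrate ∫(-z**2*exp(4*z)) dz by parts with u = z**2, dv = (-exp(4*z)) dz, so v = -exp(4*z)/4: now -z**2*exp(4*z)/4 + ∫(z*exp(4*z)/2) dz + ∫((2*z**3 - 18*z**2 + 4*z - 32)/(z**4 + z**3 - 2*z**2 + 4*z - 24)) dz.
Step 3. Integrate ∫(z*exp(4*z)/2) dz by parts with u = z, dv = (exp(4*z)/2) dz, so v = exp(4*z)/8: now -z**2*exp(4*z)/4 + z*exp(4*z)/8 + ∫((2*z**3 - 18*z**2 + 4*z - 32)/(z**4 + z**3 - 2*z**2 + 4*z - 24)) dz + ∫(-exp(4*z)/8) dz.
Step 4. Evaluate the standard form: now -z**2*exp(4*z)/4 + z*exp(4*z)/8 - exp(4*z)/32 + ∫((2*z**3 - 18*z**2 + 4*z - 32)/(z**4 + z**3 - 2*z**2 + 4*z - 24)) dz.
Step 5. Decompose ∫((2*z**3 - 18*z**2 + 4*z - 32)/(z**4 + z**3 - 2*z**2 + 4*z - 24)) dz by partial fractions, (2*z**3 - 18*z**2 + 4*z - 32)/(z**4 + z**3 - 2*z**2 + 4*z - 24) = -4/(z**2 + 4) + 4/(z + 3) - 2/(z - 2): now -z**2*exp(4*z)/4 + z*exp(4*z)/8 - exp(4*z)/32 + ∫(-2/(z - 2)) dz + ∫(4/(z + 3)) dz + ∫(-4/(z**2 + 4)) dz.
Step 6. Evaluate the standard form [assuming z > -3]: now -z**2*exp(4*z)/4 + z*exp(4*z)/8 - exp(4*z)/32 + 4*log(z + 3) + ∫(-2/(z - 2)) dz + ∫(-4/(z**2 + 4)) dz.
Step 7. Evaluate the standard form [assuming z > 2]: now -z**2*exp(4*z)/4 + z*exp(4*z)/8 - exp(4*z)/32 - 2*log(z - 2) + 4*log(z + 3) + ∫(-4/(z**2 + 4)) dz.
Step 8. Evaluate the standard form: now -z**2*exp(4*z)/4 + z*exp(4*z)/8 - exp(4*z)/32 - 2*log(z - 2) + 4*log(z + 3) - 2*atan(z/2).
Answer: -z**2*exp(4*z)/4 + z*exp(4*z)/8 - exp(4*z)/32 - 2*log(z - 2) + 4*log(z + 3) - 2*atan(z/2).


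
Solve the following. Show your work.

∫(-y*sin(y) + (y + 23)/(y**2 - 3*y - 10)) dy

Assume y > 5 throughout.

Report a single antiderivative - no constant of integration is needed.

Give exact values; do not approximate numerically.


Step 1. Rewrite: now ∫(-y*sin(y)) dy + ∫((y + 23)/(y**2 - 3*y - 10)) dy.
Step 2. Decompose ∫((y + 23)/(y**2 - 3*y - 10)) dy by partial fractions, (y + 23)/(y**2 - 3*y - 10) = -3/(y + 2) + 4/(y - 5): now ∫(-y*sin(y)) dy + ∫(4/(y - 5)) dy + ∫(-3/(y + 2)) dy.
Step 3. Evaluate the standard form [assuming y > 5]: now 4*log(y - 5) + ∫(-y*sin(y)) dy + ∫(-3/(y + 2)) dy.
Step 4. Evaluate the standard form [assuming y > -2]: now 4*log(y - 5) - 3*log(y + 2) + ∫(-y*sin(y)) dy.
Step 5. Integrate ∫(-y*sin(y)) dy by parts with u = y, dv = (-sin(y)) dy, so v = cos(y): now y*cos(y) + 4*log(y - 5) - 3*log(y + 2) + ∫(-cos(y)) dy.
Step 6. Evaluate the standard form: now y*cos(y) + 4*log(y - 5) - 3*log(y + 2) - sin(y).
Answer: y*cos(y) + 4*log(y - 5) - 3*log(y + 2) - sin(y).


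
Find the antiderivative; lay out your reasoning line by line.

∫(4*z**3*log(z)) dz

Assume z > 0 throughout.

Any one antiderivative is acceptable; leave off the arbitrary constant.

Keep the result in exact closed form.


Step 1. Integrate ∫(4*z**3*log(z)) dz by parts with u = log(z), dv = (4*z**3) dz, so v = z**4 [assuming z > 0]: now z**4*log(z) + ∫(-z**3) dz.
Step 2. Evaluate the standard form: now z**4*log(z) - z**4/4.
Answer: z**4*log(z) - z**4/4.


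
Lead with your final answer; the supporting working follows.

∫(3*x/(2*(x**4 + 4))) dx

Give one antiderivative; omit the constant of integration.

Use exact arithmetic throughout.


The answer is 3*atan(x**2/2)/8.
Step 1. Substitute u = x**2, turning ∫(3*x/(2*(x**4 + 4))) dx into ∫(3/(4*(u**2 + 4))) du: now ∫(3/(4*(u**2 + 4))) du.
Step 2. Evaluate the standard form: now 3*atan(u/2)/8.
Step 3. Substitute back u = x**2: now 3*atan(x**2/2)/8.
Answer: 3*atan(x**2/2)/8.


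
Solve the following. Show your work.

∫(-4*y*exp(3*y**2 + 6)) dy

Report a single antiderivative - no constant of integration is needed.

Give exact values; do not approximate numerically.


Step 1. Substitute u = y**2 + 2, turning ∫(-4*y*exp(3*y**2 + 6)) dy into ∫(-2*exp(3*u)) du: now ∫(-2*exp(3*u)) du.
Step 2. Evaluate the standard form: now -2*exp(3*u)/3.
Step 3. Substitute back u = y**2 + 2: now -2*exp(3*y**2 + 6)/3.
Answer: -2*exp(3*y**2 + 6)/3.


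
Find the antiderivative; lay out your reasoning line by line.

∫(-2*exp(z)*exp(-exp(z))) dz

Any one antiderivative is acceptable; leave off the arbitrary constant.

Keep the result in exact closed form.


Step 1. Substitute u = exp(z), turning ∫(-2*exp(z)*exp(-exp(z))) dz into ∫(-2*exp(-u)) du: now ∫(-2*exp(-u)) du.
Step 2. Evaluate the standard form: now 2*exp(-u).
Step 3. Substitute back u = exp(z): now 2*exp(-exp(z)).
Answer: 2*exp(-exp(z)).


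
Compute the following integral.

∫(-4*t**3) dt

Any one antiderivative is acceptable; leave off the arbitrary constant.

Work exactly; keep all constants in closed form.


Answer: -t**4.


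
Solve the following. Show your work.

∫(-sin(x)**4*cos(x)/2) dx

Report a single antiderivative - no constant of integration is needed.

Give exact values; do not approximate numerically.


Step 1. Substitute u = sin(x), turning ∫(-sin(x)**4*cos(x)/2) dx into ∫(-u**4/2) du: now ∫(-u**4/2) du.
Step 2. Evaluate the standard form: now -u**5/10.
Step 3. Substitute back u = sin(x): now -sin(x)**5/10.
Answer: -sin(x)**5/10.


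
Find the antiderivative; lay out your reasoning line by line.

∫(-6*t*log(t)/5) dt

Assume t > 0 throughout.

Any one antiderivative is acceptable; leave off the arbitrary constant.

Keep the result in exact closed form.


Step 1. Integrate ∫(-6*t*log(t)/5) dt by parts with u = log(t), dv = (-6*t/5) dt, so v = -3*t**2/5 [assuming t > 0]: now -3*t**2*log(t)/5 + ∫(3*t/5) dt.
Step 2. Evaluate the standard form: now -3*t**2*log(t)/5 + 3*t**2/10.
Answer: -3*t**2*log(t)/5 + 3*t**2/10.


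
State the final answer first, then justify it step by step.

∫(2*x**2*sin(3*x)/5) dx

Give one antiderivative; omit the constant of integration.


The answer is -2*x**2*cos(3*x)/15 + 4*x*sin(3*x)/45 + 4*cos(3*x)/135.
Step 1. Integrate ∫(2*x**2*sin(3*x)/5) dx by parts with u = x**2, dv = (2*sin(3*x)/5) dx, so v = -2*cos(3*x)/15: now -2*x**2*cos(3*x)/15 + ∫(4*x*cos(3*x)/15) dx.
Step 2. Integrate ∫(4*x*cos(3*x)/15) dx by parts with u = x, dv = (4*cos(3*x)/15) dx, so v = 4*sin(3*x)/45: now -2*x**2*cos(3*x)/15 + 4*x*sin(3*x)/45 + ∫(-4*sin(3*x)/45) dx.
Step 3. Evaluate the standard form: now -2*x**2*cos(3*x)/15 + 4*x*sin(3*x)/45 + 4*cos(3*x)/135.
Answer: -2*x**2*cos(3*x)/15 + 4*x*sin(3*x)/45 + 4*cos(3*x)/135.


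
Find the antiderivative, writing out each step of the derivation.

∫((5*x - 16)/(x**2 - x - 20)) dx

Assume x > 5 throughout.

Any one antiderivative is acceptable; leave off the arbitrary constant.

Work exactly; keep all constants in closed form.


Step 1. Decompose ∫((5*x - 16)/(x**2 - x - 20)) dx by partial fractions, (5*x - 16)/(x**2 - x - 20) = 4/(x + 4) + 1/(x - 5): now ∫(1/(x - 5)) dx + ∫(4/(x + 4)) dx.
Step 2. Evaluate the standard form [assuming x > 5]: now log(x - 5) + ∫(4/(x + 4)) dx.
Step 3. Evaluate the standard form [assuming x > -4]: now log(x - 5) + 4*log(x + 4).
Answer: log(x - 5) + 4*log(x + 4).


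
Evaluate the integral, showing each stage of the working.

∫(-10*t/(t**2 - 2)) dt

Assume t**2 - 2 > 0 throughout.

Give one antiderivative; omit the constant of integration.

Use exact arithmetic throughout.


Step 1. Substitute u = t**2 - 2, turning ∫(-10*t/(t**2 - 2)) dt into ∫(-5/u) du: now ∫(-5/u) du.
Step 2. Evaluate the standard form [assuming u > 0]: now -5*log(u).
Step 3. Substitute back u = t**2 - 2: now -5*log(t**2 - 2).
Answer: -5*log(t**2 - 2).


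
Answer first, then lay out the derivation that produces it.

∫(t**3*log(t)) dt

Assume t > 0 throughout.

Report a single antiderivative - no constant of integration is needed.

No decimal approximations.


The answer is t**4*log(t)/4 - t**4/16.
Step 1. Integrate ∫(t**3*log(t)) dt by parts with u = log(t), dv = (t**3) dt, so v = t**4/4 [assuming t > 0]: now t**4*log(t)/4 + ∫(-t**3/4) dt.
Step 2. Evaluate the standard form: now t**4*log(t)/4 - t**4/16.
Answer: t**4*log(t)/4 - t**4/16.


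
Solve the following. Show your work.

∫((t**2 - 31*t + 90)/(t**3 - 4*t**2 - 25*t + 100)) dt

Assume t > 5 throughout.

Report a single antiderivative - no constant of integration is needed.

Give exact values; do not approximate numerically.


Step 1. Decompose ∫((t**2 - 31*t + 90)/(t**3 - 4*t**2 - 25*t + 100)) dt by partial fractions, (t**2 - 31*t + 90)/(t**3 - 4*t**2 - 25*t + 100) = 3/(t + 5) + 2/(t - 4) - 4/(t - 5): now ∫(-4/(t - 5)) dt + ∫(2/(t - 4)) dt + ∫(3/(t + 5)) dt.
Step 2. Evaluate the standard form [assuming t > -5]: now 3*log(t + 5) + ∫(-4/(t - 5)) dt + ∫(2/(t - 4)) dt.
Step 3. Evaluate the standard form [assuming t > 4]: now 2*log(t - 4) + 3*log(t + 5) + ∫(-4/(t - 5)) dt.
Step 4. Evaluate the standard form [assuming t > 5]: now -4*log(t - 5) + 2*log(t - 4) + 3*log(t + 5).
Answer: -4*log(t - 5) + 2*log(t - 4) + 3*log(t + 5).


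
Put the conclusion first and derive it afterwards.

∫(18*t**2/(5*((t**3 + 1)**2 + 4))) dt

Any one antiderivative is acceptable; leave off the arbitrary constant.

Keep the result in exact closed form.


The answer is 3*atan(t**3/2 + 1/2)/5.
Step 1. Substitute u = t**3 + 1, turning ∫(18*t**2/(5*((t**3 + 1)**2 + 4))) dt into ∫(6/(5*(u**2 + 4))) du: now ∫(6/(5*(u**2 + 4))) du.
Step 2. Evaluate the standard form: now 3*atan(u/2)/5.
Step 3. Substitute back u = t**3 + 1: now 3*atan(t**3/2 + 1/2)/5.
Answer: 3*atan(t**3/2 + 1/2)/5.


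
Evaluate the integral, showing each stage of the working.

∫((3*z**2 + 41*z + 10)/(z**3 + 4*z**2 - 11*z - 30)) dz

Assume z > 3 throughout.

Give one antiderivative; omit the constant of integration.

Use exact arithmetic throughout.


Step 1. Decompose ∫((3*z**2 + 41*z + 10)/(z**3 + 4*z**2 - 11*z - 30)) dz by partial fractions, (3*z**2 + 41*z + 10)/(z**3 + 4*z**2 - 11*z - 30) = -5/(z + 5) + 4/(z + 2) + 4/(z - 3): now ∫(4/(z - 3)) dz + ∫(4/(z + 2)) dz + ∫(-5/(z + 5)) dz.
Step 2. Evaluate the standard form [assuming z > -2]: now 4*log(z + 2) + ∫(4/(z - 3)) dz + ∫(-5/(z + 5)) dz.
Step 3. Evaluate the standard form [assuming z > 3]: now 4*log(z - 3) + 4*log(z + 2) + ∫(-5/(z + 5)) dz.
Step 4. Evaluate the standard form [assuming z > -5]: now 4*log(z - 3) + 4*log(z + 2) - 5*log(z + 5).
Answer: 4*log(z - 3) + 4*log(z + 2) - 5*log(z + 5).


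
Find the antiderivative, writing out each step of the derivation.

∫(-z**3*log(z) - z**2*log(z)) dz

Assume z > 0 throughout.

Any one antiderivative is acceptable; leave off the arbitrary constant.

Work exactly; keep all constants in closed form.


Step 1. Rewrite: now ∫(-z**2*log(z)) dz + ∫(-z**3*log(z)) dz.
Step 2. Integrate ∫(-z**3*log(z)) dz by parts with u = log(z), dv = (-z**3) dz, so v = -z**4/4 [assuming z > 0]: now -z**4*log(z)/4 + ∫(z**3/4) dz + ∫(-z**2*log(z)) dz.
Step 3. Evaluate the standard form: now -z**4*log(z)/4 + z**4/16 + ∫(-z**2*log(z)) dz.
Step 4. Integrate ∫(-z**2*log(z)) dz by parts with u = log(z), dv = (-z**2) dz, so v = -z**3/3 [assuming z > 0]: now -z**4*log(z)/4 + z**4/16 - z**3*log(z)/3 + ∫(z**2/3) dz.
Step 5. Evaluate the standard form: now -z**4*log(z)/4 + z**4/16 - z**3*log(z)/3 + z**3/9.
Answer: -z**4*log(z)/4 + z**4/16 - z**3*log(z)/3 + z**3/9.


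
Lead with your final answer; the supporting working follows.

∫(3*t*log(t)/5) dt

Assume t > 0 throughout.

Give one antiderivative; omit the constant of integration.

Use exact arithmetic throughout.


The answer is 3*t**2*log(t)/10 - 3*t**2/20.
Step 1. Integrate ∫(3*t*log(t)/5) dt by parts with u = log(t), dv = (3*t/5) dt, so v = 3*t**2/10 [assuming t > 0]: now 3*t**2*log(t)/10 + ∫(-3*t/10) dt.
Step 2. Evaluate the standard form: now 3*t**2*log(t)/10 - 3*t**2/20.
Answer: 3*t**2*log(t)/10 - 3*t**2/20.


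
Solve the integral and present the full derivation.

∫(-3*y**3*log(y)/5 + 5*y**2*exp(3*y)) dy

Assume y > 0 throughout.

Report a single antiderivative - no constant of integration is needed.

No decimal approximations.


Step 1. Rewrite: now ∫(5*y**2*exp(3*y)) dy + ∫(-3*y**3*log(y)/5) dy.
Step 2. Integrate ∫(5*y**2*exp(3*y)) dy by parts with u = y**2, dv = (5*exp(3*y)) dy, so v = 5*exp(3*y)/3: now 5*y**2*exp(3*y)/3 + ∫(-10*y*exp(3*y)/3) dy + ∫(-3*y**3*log(y)/5) dy.
Step 3. Integrate ∫(-10*y*exp(3*y)/3) dy by parts with u = y, dv = (-10*exp(3*y)/3) dy, so v = -10*exp(3*y)/9: now 5*y**2*exp(3*y)/3 - 10*y*exp(3*y)/9 + ∫(-3*y**3*log(y)/5) dy + ∫(10*exp(3*y)/9) dy.
Step 4. Evaluate the standard form: now 5*y**2*exp(3*y)/3 - 10*y*exp(3*y)/9 + 10*exp(3*y)/27 + ∫(-3*y**3*log(y)/5) dy.
Step 5. Integrate ∫(-3*y**3*log(y)/5) dy by parts with u = log(y), dv = (-3*y**3/5) dy, so v = -3*y**4/20 [assuming y > 0]: now -3*y**4*log(y)/20 + 5*y**2*exp(3*y)/3 - 10*y*exp(3*y)/9 + 10*exp(3*y)/27 + ∫(3*y**3/20) dy.
Step 6. Evaluate the standard form: now -3*y**4*log(y)/20 + 3*y**4/80 + 5*y**2*exp(3*y)/3 - 10*y*exp(3*y)/9 + 10*exp(3*y)/27.
Answer: -3*y**4*log(y)/20 + 3*y**4/80 + 5*y**2*exp(3*y)/3 - 10*y*exp(3*y)/9 + 10*exp(3*y)/27.


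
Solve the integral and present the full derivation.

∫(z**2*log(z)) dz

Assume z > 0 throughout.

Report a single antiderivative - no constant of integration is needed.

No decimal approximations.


Step 1. Integrate ∫(z**2*log(z)) dz by parts with u = log(z), dv = (z**2) dz, so v = z**3/3 [assuming z > 0]: now z**3*log(z)/3 + ∫(-z**2/3) dz.
Step 2. Evaluate the standard form: now z**3*log(z)/3 - z**3/9.
Answer: z**3*log(z)/3 - z**3/9.


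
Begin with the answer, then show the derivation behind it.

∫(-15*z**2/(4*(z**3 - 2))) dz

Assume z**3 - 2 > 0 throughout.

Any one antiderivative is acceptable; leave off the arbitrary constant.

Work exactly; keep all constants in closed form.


The answer is -5*log(z**3 - 2)/4.
Step 1. Substitute u = z**3 - 2, turning ∫(-15*z**2/(4*(z**3 - 2))) dz into ∫(-5/(4*u)) du: now ∫(-5/(4*u)) du.
Step 2. Evaluate the standard form [assuming u > 0]: now -5*log(u)/4.
Step 3. Substitute back u = z**3 - 2: now -5*log(z**3 - 2)/4.
Answer: -5*log(z**3 - 2)/4.


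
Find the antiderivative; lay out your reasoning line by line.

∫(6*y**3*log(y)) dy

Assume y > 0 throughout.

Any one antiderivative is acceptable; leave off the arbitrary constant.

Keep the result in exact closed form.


Step 1. Integrate ∫(6*y**3*log(y)) dy by parts with u = log(y), dv = (6*y**3) dy, so v = 3*y**4/2 [assuming y > 0]: now 3*y**4*log(y)/2 + ∫(-3*y**3/2) dy.
Step 2. Evaluate the standard form: now 3*y**4*log(y)/2 - 3*y**4/8.
Answer: 3*y**4*log(y)/2 - 3*y**4/8.


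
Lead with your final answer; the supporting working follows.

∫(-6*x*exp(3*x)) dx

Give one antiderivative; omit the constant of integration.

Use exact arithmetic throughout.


The answer is -2*x*exp(3*x) + 2*exp(3*x)/3.
Step 1. Integrate ∫(-6*x*exp(3*x)) dx by parts with u = x, dv = (-6*exp(3*x)) dx, so v = -2*exp(3*x): now -2*x*exp(3*x) + ∫(2*exp(3*x)) dx.
Step 2. Evaluate the standard form: now -2*x*exp(3*x) + 2*exp(3*x)/3.
Answer: -2*x*exp(3*x) + 2*exp(3*x)/3.


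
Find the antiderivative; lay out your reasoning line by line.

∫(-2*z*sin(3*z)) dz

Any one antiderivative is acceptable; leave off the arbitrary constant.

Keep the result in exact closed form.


Step 1. Integrate ∫(-2*z*sin(3*z)) dz by parts with u = z, dv = (-2*sin(3*z)) dz, so v = 2*cos(3*z)/3: now 2*z*cos(3*z)/3 + ∫(-2*cos(3*z)/3) dz.
Step 2. Evaluate the standard form: now 2*z*cos(3*z)/3 - 2*sin(3*z)/9.
Answer: 2*z*cos(3*z)/3 - 2*sin(3*z)/9.


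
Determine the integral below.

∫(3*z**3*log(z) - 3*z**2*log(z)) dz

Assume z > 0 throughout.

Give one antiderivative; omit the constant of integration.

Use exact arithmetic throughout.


Answer: 3*z**4*log(z)/4 - 3*z**4/16 - z**3*log(z) + z**3/3.


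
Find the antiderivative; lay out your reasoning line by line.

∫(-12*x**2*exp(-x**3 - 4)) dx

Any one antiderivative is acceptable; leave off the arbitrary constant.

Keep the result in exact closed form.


Step 1. Substitute u = x**3 + 4, turning ∫(-12*x**2*exp(-x**3 - 4)) dx into ∫(-4*exp(-u)) du: now ∫(-4*exp(-u)) du.
Step 2. Evaluate the standard form: now 4*exp(-u).
Step 3. Substitute back u = x**3 + 4: now 4*exp(-x**3 - 4).
Answer: 4*exp(-x**3 - 4).


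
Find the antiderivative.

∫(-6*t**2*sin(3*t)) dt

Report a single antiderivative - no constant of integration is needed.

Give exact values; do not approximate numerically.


Answer: 2*t**2*cos(3*t) - 4*t*sin(3*t)/3 - 4*cos(3*t)/9.


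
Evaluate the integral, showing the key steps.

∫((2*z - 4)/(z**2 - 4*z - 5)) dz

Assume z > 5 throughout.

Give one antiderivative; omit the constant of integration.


Step 1. Decompose ∫((2*z - 4)/(z**2 - 4*z - 5)) dz by partial fractions, (2*z - 4)/(z**2 - 4*z - 5) = 1/(z + 1) + 1/(z - 5): now ∫(1/(z - 5)) dz + ∫(1/(z + 1)) dz.
Step 2. Evaluate the standard form [assuming z > -1]: now log(z + 1) + ∫(1/(z - 5)) dz.
Step 3. Evaluate the standard form [assuming z > 5]: now log(z - 5) + log(z + 1).
Answer: log(z - 5) + log(z + 1).


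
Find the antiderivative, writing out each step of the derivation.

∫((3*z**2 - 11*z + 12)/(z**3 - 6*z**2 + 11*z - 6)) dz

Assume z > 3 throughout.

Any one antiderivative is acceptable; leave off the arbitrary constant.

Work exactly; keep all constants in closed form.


Step 1. Decompose ∫((3*z**2 - 11*z + 12)/(z**3 - 6*z**2 + 11*z - 6)) dz by partial fractions, (3*z**2 - 11*z + 12)/(z**3 - 6*z**2 + 11*z - 6) = 2/(z - 1) - 2/(z - 2) + 3/(z - 3): now ∫(3/(z - 3)) dz + ∫(-2/(z - 2)) dz + ∫(2/(z - 1)) dz.
Step 2. Evaluate the standard form [assuming z > 1]: now 2*log(z - 1) + ∫(3/(z - 3)) dz + ∫(-2/(z - 2)) dz.
Step 3. Evaluate the standard form [assuming z > 2]: now -2*log(z - 2) + 2*log(z - 1) + ∫(3/(z - 3)) dz.
Step 4. Evaluate the standard form [assuming z > 3]: now 3*log(z - 3) - 2*log(z - 2) + 2*log(z - 1).
Answer: 3*log(z - 3) - 2*log(z - 2) + 2*log(z - 1).


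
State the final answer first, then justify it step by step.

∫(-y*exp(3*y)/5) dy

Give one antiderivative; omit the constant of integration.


The answer is -y*exp(3*y)/15 + exp(3*y)/45.
Step 1. Integrate ∫(-y*exp(3*y)/5) dy by parts with u = y, dv = (-exp(3*y)/5) dy, so v = -exp(3*y)/15: now -y*exp(3*y)/15 + ∫(exp(3*y)/15) dy.
Step 2. Evaluate the standard form: now -y*exp(3*y)/15 + exp(3*y)/45.
Answer: -y*exp(3*y)/15 + exp(3*y)/45.


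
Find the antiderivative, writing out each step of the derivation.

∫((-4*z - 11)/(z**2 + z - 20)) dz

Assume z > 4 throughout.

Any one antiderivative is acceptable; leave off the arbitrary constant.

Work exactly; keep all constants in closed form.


Step 1. Decompose ∫((-4*z - 11)/(z**2 + z - 20)) dz by partial fractions, (-4*z - 11)/(z**2 + z - 20) = -1/(z + 5) - 3/(z - 4): now ∫(-3/(z - 4)) dz + ∫(-1/(z + 5)) dz.
Step 2. Evaluate the standard form [assuming z > 4]: now -3*log(z - 4) + ∫(-1/(z + 5)) dz.
Step 3. Evaluate the standard form [assuming z > -5]: now -3*log(z - 4) - log(z + 5).
Answer: -3*log(z - 4) - log(z + 5).


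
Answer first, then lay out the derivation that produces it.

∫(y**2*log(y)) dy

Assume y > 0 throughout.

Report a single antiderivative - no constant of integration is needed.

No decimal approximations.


The answer is y**3*log(y)/3 - y**3/9.
Step 1. Integrate ∫(y**2*log(y)) dy by parts with u = log(y), dv = (y**2) dy, so v = y**3/3 [assuming y > 0]: now y**3*log(y)/3 + ∫(-y**2/3) dy.
Step 2. Evaluate the standard form: now y**3*log(y)/3 - y**3/9.
Answer: y**3*log(y)/3 - y**3/9.


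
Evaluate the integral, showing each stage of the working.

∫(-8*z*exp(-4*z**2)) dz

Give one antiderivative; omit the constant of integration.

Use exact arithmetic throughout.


Step 1. Substitute u = z**2, turning ∫(-8*z*exp(-4*z**2)) dz into ∫(-4*exp(-4*u)) du: now ∫(-4*exp(-4*u)) du.
Step 2. Evaluate the standard form: now exp(-4*u).
Step 3. Substitute back u = z**2: now exp(-4*z**2).
Answer: exp(-4*z**2).


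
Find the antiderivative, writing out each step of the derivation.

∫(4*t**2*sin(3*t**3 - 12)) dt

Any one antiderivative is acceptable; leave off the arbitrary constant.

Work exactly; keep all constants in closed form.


Step 1. Substitute u = t**3 - 4, turning ∫(4*t**2*sin(3*t**3 - 12)) dt into ∫(4*sin(3*u)/3) du: now ∫(4*sin(3*u)/3) du.
Step 2. Evaluate the standard form: now -4*cos(3*u)/9.
Step 3. Substitute back u = t**3 - 4: now -4*cos(3*t**3 - 12)/9.
Answer: -4*cos(3*t**3 - 12)/9.


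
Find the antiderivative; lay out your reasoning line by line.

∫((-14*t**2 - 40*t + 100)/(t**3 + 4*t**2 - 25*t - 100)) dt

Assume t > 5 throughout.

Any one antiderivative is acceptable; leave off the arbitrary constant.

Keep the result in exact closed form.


Step 1. Decompose ∫((-14*t**2 - 40*t + 100)/(t**3 + 4*t**2 - 25*t - 100)) dt by partial fractions, (-14*t**2 - 40*t + 100)/(t**3 + 4*t**2 - 25*t - 100) = -5/(t + 5) - 4/(t + 4) - 5/(t - 5): now ∫(-5/(t - 5)) dt + ∫(-4/(t + 4)) dt + ∫(-5/(t + 5)) dt.
Step 2. Evaluate the standard form [assuming t > 5]: now -5*log(t - 5) + ∫(-4/(t + 4)) dt + ∫(-5/(t + 5)) dt.
Step 3. Evaluate the standard form [assuming t > -4]: now -5*log(t - 5) - 4*log(t + 4) + ∫(-5/(t + 5)) dt.
Step 4. Evaluate the standard form [assuming t > -5]: now -5*log(t - 5) - 4*log(t + 4) - 5*log(t + 5).
Answer: -5*log(t - 5) - 4*log(t + 4) - 5*log(t + 5).


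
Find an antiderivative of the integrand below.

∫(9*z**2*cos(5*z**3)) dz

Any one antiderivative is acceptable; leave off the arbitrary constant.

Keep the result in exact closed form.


Answer: 3*sin(5*z**3)/5.


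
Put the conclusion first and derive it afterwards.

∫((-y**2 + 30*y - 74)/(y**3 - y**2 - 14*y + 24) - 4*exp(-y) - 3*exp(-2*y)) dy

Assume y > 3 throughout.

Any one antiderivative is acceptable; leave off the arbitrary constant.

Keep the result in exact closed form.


The answer is log(y - 3) + 3*log(y - 2) - 5*log(y + 4) + 4*exp(-y) + 3*exp(-2*y)/2.
Step 1. Rewrite: now ∫((-y**2 + 30*y - 74)/(y**3 - y**2 - 14*y + 24)) dy + ∫(-3*exp(-2*y)) dy + ∫(-4*exp(-y)) dy.
Step 2. Evaluate the standard form: now ∫((-y**2 + 30*y - 74)/(y**3 - y**2 - 14*y + 24)) dy + ∫(-3*exp(-2*y)) dy + 4*exp(-y).
Step 3. Decompose ∫((-y**2 + 30*y - 74)/(y**3 - y**2 - 14*y + 24)) dy by partial fractions, (-y**2 + 30*y - 74)/(y**3 - y**2 - 14*y + 24) = -5/(y + 4) + 3/(y - 2) + 1/(y - 3): now ∫(1/(y - 3)) dy + ∫(3/(y - 2)) dy + ∫(-5/(y + 4)) dy + ∫(-3*exp(-2*y)) dy + 4*exp(-y).
Step 4. Evaluate the standard form [assuming y > 3]: now log(y - 3) + ∫(3/(y - 2)) dy + ∫(-5/(y + 4)) dy + ∫(-3*exp(-2*y)) dy + 4*exp(-y).
Step 5. Evaluate the standard form [assuming y > -4]: now log(y - 3) - 5*log(y + 4) + ∫(3/(y - 2)) dy + ∫(-3*exp(-2*y)) dy + 4*exp(-y).
Step 6. Evaluate the standard form [assuming y > 2]: now log(y - 3) + 3*log(y - 2) - 5*log(y + 4) + ∫(-3*exp(-2*y)) dy + 4*exp(-y).
Step 7. Evaluate the standard form: now log(y - 3) + 3*log(y - 2) - 5*log(y + 4) + 4*exp(-y) + 3*exp(-2*y)/2.
Answer: log(y - 3) + 3*log(y - 2) - 5*log(y + 4) + 4*exp(-y) + 3*exp(-2*y)/2.


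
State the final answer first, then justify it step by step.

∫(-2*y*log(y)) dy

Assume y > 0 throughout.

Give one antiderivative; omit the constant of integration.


The answer is -y**2*log(y) + y**2/2.
Step 1. Integrate ∫(-2*y*log(y)) dy by parts with u = log(y), dv = (-2*y) dy, so v = -y**2 [assuming y > 0]: now -y**2*log(y) + ∫(y) dy.
Step 2. Evaluate the standard form: now -y**2*log(y) + y**2/2.
Answer: -y**2*log(y) + y**2/2.


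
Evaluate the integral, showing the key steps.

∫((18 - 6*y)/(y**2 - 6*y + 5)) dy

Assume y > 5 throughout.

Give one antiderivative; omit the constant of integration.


Step 1. Decompose ∫((18 - 6*y)/(y**2 - 6*y + 5)) dy by partial fractions, (18 - 6*y)/(y**2 - 6*y + 5) = -3/(y - 1) - 3/(y - 5): now ∫(-3/(y - 5)) dy + ∫(-3/(y - 1)) dy.
Step 2. Evaluate the standard form [assuming y > 5]: now -3*log(y - 5) + ∫(-3/(y - 1)) dy.
Step 3. Evaluate the standard form [assuming y > 1]: now -3*log(y - 5) - 3*log(y - 1).
Answer: -3*log(y - 5) - 3*log(y - 1).


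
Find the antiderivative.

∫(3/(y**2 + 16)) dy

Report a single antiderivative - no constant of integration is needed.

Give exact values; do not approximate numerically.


Answer: 3*atan(y/4)/4.


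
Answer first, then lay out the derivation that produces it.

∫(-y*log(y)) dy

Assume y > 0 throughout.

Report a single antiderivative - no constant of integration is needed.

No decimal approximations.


The answer is -y**2*log(y)/2 + y**2/4.
Step 1. Integrate ∫(-y*log(y)) dy by parts with u = log(y), dv = (-y) dy, so v = -y**2/2 [assuming y > 0]: now -y**2*log(y)/2 + ∫(y/2) dy.
Step 2. Evaluate the standard form: now -y**2*log(y)/2 + y**2/4.
Answer: -y**2*log(y)/2 + y**2/4.


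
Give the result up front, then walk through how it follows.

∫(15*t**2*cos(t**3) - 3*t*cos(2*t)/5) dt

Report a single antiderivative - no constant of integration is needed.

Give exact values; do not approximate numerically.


The answer is -3*t*sin(2*t)/10 + 5*sin(t**3) - 3*cos(2*t)/20.
Step 1. Rewrite: now ∫(-3*t*cos(2*t)/5) dt + ∫(15*t**2*cos(t**3)) dt.
Step 2. Substitute u = t**3, turning ∫(15*t**2*cos(t**3)) dt into ∫(5*cos(u)) du: now ∫(-3*t*cos(2*t)/5) dt + ∫(5*cos(u)) du.
Step 3. Evaluate the standard form: now 5*sin(u) + ∫(-3*t*cos(2*t)/5) dt.
Step 4. Substitute back u = t**3: now 5*sin(t**3) + ∫(-3*t*cos(2*t)/5) dt.
Step 5. Integrate ∫(-3*t*cos(2*t)/5) dt by parts with u = t, dv = (-3*cos(2*t)/5) dt, so v = -3*sin(2*t)/10: now -3*t*sin(2*t)/10 + 5*sin(t**3) + ∫(3*sin(2*t)/10) dt.
Step 6. Evaluate the standard form: now -3*t*sin(2*t)/10 + 5*sin(t**3) - 3*cos(2*t)/20.
Answer: -3*t*sin(2*t)/10 + 5*sin(t**3) - 3*cos(2*t)/20.


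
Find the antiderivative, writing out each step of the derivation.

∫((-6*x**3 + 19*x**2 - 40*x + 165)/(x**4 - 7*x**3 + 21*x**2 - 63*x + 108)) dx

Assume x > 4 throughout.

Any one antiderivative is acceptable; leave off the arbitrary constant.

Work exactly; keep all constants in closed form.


Step 1. Decompose ∫((-6*x**3 + 19*x**2 - 40*x + 165)/(x**4 - 7*x**3 + 21*x**2 - 63*x + 108)) dx by partial fractions, (-6*x**3 + 19*x**2 - 40*x + 165)/(x**4 - 7*x**3 + 21*x**2 - 63*x + 108) = -2/(x**2 + 9) - 3/(x - 3) - 3/(x - 4): now ∫(-3/(x - 4)) dx + ∫(-3/(x - 3)) dx + ∫(-2/(x**2 + 9)) dx.
Step 2. Evaluate the standard form [assuming x > 4]: now -3*log(x - 4) + ∫(-3/(x - 3)) dx + ∫(-2/(x**2 + 9)) dx.
Step 3. Evaluate the standard form [assuming x > 3]: now -3*log(x - 4) - 3*log(x - 3) + ∫(-2/(x**2 + 9)) dx.
Step 4. Evaluate the standard form: now -3*log(x - 4) - 3*log(x - 3) - 2*atan(x/3)/3.
Answer: -3*log(x - 4) - 3*log(x - 3) - 2*atan(x/3)/3.


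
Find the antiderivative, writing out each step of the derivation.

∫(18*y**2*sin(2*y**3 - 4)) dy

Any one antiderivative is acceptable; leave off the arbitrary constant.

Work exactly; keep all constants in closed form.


Step 1. Substitute u = y**3 - 2, turning ∫(18*y**2*sin(2*y**3 - 4)) dy into ∫(6*sin(2*u)) du: now ∫(6*sin(2*u)) du.
Step 2. Evaluate the standard form: now -3*cos(2*u).
Step 3. Substitute back u = y**3 - 2: now -3*cos(2*y**3 - 4).
Answer: -3*cos(2*y**3 - 4).


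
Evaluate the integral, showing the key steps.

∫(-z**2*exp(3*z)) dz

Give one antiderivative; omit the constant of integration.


Step 1. Integrate ∫(-z**2*exp(3*z)) dz by parts with u = z**2, dv = (-exp(3*z)) dz, so v = -exp(3*z)/3: now -z**2*exp(3*z)/3 + ∫(2*z*exp(3*z)/3) dz.
Step 2. Integrate ∫(2*z*exp(3*z)/3) dz by parts with u = z, dv = (2*exp(3*z)/3) dz, so v = 2*exp(3*z)/9: now -z**2*exp(3*z)/3 + 2*z*exp(3*z)/9 + ∫(-2*exp(3*z)/9) dz.
Step 3. Evaluate the standard form: now -z**2*exp(3*z)/3 + 2*z*exp(3*z)/9 - 2*exp(3*z)/27.
Answer: -z**2*exp(3*z)/3 + 2*z*exp(3*z)/9 - 2*exp(3*z)/27.


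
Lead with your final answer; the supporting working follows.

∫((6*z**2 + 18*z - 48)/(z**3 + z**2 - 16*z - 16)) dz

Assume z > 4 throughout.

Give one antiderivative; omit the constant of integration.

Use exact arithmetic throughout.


The answer is 3*log(z - 4) + 4*log(z + 1) - log(z + 4).
Step 1. Decompose ∫((6*z**2 + 18*z - 48)/(z**3 + z**2 - 16*z - 16)) dz by partial fractions, (6*z**2 + 18*z - 48)/(z**3 + z**2 - 16*z - 16) = -1/(z + 4) + 4/(z + 1) + 3/(z - 4): now ∫(3/(z - 4)) dz + ∫(4/(z + 1)) dz + ∫(-1/(z + 4)) dz.
Step 2. Evaluate the standard form [assuming z > 4]: now 3*log(z - 4) + ∫(4/(z + 1)) dz + ∫(-1/(z + 4)) dz.
Step 3. Evaluate the standard form [assuming z > -1]: now 3*log(z - 4) + 4*log(z + 1) + ∫(-1/(z + 4)) dz.
Step 4. Evaluate the standard form [assuming z > -4]: now 3*log(z - 4) + 4*log(z + 1) - log(z + 4).
Answer: 3*log(z - 4) + 4*log(z + 1) - log(z + 4).


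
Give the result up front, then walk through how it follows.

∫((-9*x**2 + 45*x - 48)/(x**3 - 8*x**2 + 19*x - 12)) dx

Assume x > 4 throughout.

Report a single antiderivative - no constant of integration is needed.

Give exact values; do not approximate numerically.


The answer is -4*log(x - 4) - 3*log(x - 3) - 2*log(x - 1).
Step 1. Decompose ∫((-9*x**2 + 45*x - 48)/(x**3 - 8*x**2 + 19*x - 12)) dx by partial fractions, (-9*x**2 + 45*x - 48)/(x**3 - 8*x**2 + 19*x - 12) = -2/(x - 1) - 3/(x - 3) - 4/(x - 4): now ∫(-4/(x - 4)) dx + ∫(-3/(x - 3)) dx + ∫(-2/(x - 1)) dx.
Step 2. Evaluate the standard form [assuming x > 1]: now -2*log(x - 1) + ∫(-4/(x - 4)) dx + ∫(-3/(x - 3)) dx.
Step 3. Evaluate the standard form [assuming x > 4]: now -4*log(x - 4) - 2*log(x - 1) + ∫(-3/(x - 3)) dx.
Step 4. Evaluate the standard form [assuming x > 3]: now -4*log(x - 4) - 3*log(x - 3) - 2*log(x - 1).
Answer: -4*log(x - 4) - 3*log(x - 3) - 2*log(x - 1).


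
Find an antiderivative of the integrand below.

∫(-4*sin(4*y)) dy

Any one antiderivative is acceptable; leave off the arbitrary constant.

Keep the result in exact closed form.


Answer: cos(4*y).


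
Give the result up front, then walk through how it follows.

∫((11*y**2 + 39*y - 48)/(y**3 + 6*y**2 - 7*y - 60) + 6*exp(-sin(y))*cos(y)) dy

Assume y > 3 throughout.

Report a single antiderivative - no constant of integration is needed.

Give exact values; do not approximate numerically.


The answer is 3*log(y - 3) + 4*log(y + 4) + 4*log(y + 5) - 6*exp(-sin(y)).
Step 1. Rewrite: now ∫((11*y**2 + 39*y - 48)/(y**3 + 6*y**2 - 7*y - 60)) dy + ∫(6*exp(-sin(y))*cos(y)) dy.
Step 2. Decompose ∫((11*y**2 + 39*y - 48)/(y**3 + 6*y**2 - 7*y - 60)) dy by partial fractions, (11*y**2 + 39*y - 48)/(y**3 + 6*y**2 - 7*y - 60) = 4/(y + 5) + 4/(y + 4) + 3/(y - 3): now ∫(6*exp(-sin(y))*cos(y)) dy + ∫(3/(y - 3)) dy + ∫(4/(y + 4)) dy + ∫(4/(y + 5)) dy.
Step 3. Evaluate the standard form [assuming y > -4]: now 4*log(y + 4) + ∫(6*exp(-sin(y))*cos(y)) dy + ∫(3/(y - 3)) dy + ∫(4/(y + 5)) dy.
Step 4. Evaluate the standard form [assuming y > -5]: now 4*log(y + 4) + 4*log(y + 5) + ∫(6*exp(-sin(y))*cos(y)) dy + ∫(3/(y - 3)) dy.
Step 5. Evaluate the standard form [assuming y > 3]: now 3*log(y - 3) + 4*log(y + 4) + 4*log(y + 5) + ∫(6*exp(-sin(y))*cos(y)) dy.
Step 6. Substitute u = sin(y), turning ∫(6*exp(-sin(y))*cos(y)) dy into ∫(6*exp(-u)) du: now 3*log(y - 3) + 4*log(y + 4) + 4*log(y + 5) + ∫(6*exp(-u)) du.
Step 7. Evaluate the standard form: now 3*log(y - 3) + 4*log(y + 4) + 4*log(y + 5) - 6*exp(-u).
Step 8. Substitute back u = sin(y): now 3*log(y - 3) + 4*log(y + 4) + 4*log(y + 5) - 6*exp(-sin(y)).
Answer: 3*log(y - 3) + 4*log(y + 4) + 4*log(y + 5) - 6*exp(-sin(y)).
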